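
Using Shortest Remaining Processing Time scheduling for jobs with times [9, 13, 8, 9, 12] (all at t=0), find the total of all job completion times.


Since all jobs arrive at t=0, SRPT equals SPT ordering.
SPT order: [8, 9, 9, 12, 13]
Completion times:
  Job 1: p=8, C=8
  Job 2: p=9, C=17
  Job 3: p=9, C=26
  Job 4: p=12, C=38
  Job 5: p=13, C=51
Total completion time = 8 + 17 + 26 + 38 + 51 = 140

140


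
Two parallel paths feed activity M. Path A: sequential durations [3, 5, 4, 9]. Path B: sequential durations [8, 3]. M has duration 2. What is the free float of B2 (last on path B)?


ES(B2) = sum of predecessors on chain B = 8
EF(B2) = ES + duration = 8 + 3 = 11
Successor of B2 is M. ES(M) = max(sum(A), sum(B)) = max(21, 11) = 21
Free float = ES(successor) - EF(current) = 21 - 11 = 10

10


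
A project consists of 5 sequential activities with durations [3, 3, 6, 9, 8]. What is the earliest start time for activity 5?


Activity 5 starts after activities 1 through 4 complete.
Predecessor durations: [3, 3, 6, 9]
ES = 3 + 3 + 6 + 9 = 21

21


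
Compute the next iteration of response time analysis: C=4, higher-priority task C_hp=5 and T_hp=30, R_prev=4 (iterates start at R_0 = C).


R_next = C + ceil(R_prev / T_hp) * C_hp
ceil(4 / 30) = ceil(0.1333) = 1
Interference = 1 * 5 = 5
R_next = 4 + 5 = 9

9


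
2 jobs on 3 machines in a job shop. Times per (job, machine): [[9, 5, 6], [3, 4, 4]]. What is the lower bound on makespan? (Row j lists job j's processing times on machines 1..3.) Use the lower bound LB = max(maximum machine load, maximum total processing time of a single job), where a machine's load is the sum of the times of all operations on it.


Machine loads:
  Machine 1: 9 + 3 = 12
  Machine 2: 5 + 4 = 9
  Machine 3: 6 + 4 = 10
Max machine load = 12
Job totals:
  Job 1: 20
  Job 2: 11
Max job total = 20
Lower bound = max(12, 20) = 20

20


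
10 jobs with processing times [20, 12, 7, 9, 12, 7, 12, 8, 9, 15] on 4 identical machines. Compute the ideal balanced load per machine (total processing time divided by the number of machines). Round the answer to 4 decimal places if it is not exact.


Total processing time = 20 + 12 + 7 + 9 + 12 + 7 + 12 + 8 + 9 + 15 = 111
Number of machines = 4
Ideal balanced load = 111 / 4 = 27.75

27.75


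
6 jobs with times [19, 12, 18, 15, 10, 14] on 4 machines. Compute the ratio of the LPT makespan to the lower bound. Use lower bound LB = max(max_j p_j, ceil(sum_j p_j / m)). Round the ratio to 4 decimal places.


LPT order: [19, 18, 15, 14, 12, 10]
Machine loads after assignment: [19, 18, 25, 26]
LPT makespan = 26
Lower bound = max(max_job, ceil(total/4)) = max(19, 22) = 22
Ratio = 26 / 22 = 1.1818

1.1818


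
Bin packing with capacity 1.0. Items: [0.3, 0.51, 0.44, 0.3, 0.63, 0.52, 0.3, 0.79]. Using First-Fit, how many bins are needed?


Place items sequentially using First-Fit:
  Item 0.3 -> new Bin 1
  Item 0.51 -> Bin 1 (now 0.81)
  Item 0.44 -> new Bin 2
  Item 0.3 -> Bin 2 (now 0.74)
  Item 0.63 -> new Bin 3
  Item 0.52 -> new Bin 4
  Item 0.3 -> Bin 3 (now 0.93)
  Item 0.79 -> new Bin 5
Total bins used = 5

5


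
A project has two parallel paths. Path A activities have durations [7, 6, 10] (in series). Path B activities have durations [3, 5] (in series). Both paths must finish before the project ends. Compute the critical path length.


Path A total = 7 + 6 + 10 = 23
Path B total = 3 + 5 = 8
Critical path = longest path = max(23, 8) = 23

23


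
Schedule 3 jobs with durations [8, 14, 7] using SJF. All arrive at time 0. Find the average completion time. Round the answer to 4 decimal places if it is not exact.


SJF order (ascending): [7, 8, 14]
Completion times:
  Job 1: burst=7, C=7
  Job 2: burst=8, C=15
  Job 3: burst=14, C=29
Average completion = 51/3 = 17.0

17.0


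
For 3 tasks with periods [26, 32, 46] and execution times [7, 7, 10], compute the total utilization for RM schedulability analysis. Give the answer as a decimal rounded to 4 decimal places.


Compute individual utilizations (exact fractions):
  Task 1: C/T = 7/26 (approx. 0.2692)
  Task 2: C/T = 7/32 (approx. 0.2188)
  Task 3: C/T = 10/46 = 5/23 (approx. 0.2174)
Total utilization U = 7/26 + 7/32 + 5/23 = 6749/9568
Rounded to 4 decimal places: U = 0.7054
RM (Liu & Layland) bound for 3 tasks = 0.779763; compare with U = 6749/9568 (approx. 0.705372)
U <= bound, so schedulable by RM sufficient condition.

0.7054


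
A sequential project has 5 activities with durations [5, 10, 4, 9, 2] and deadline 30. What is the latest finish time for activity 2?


LF(activity 2) = deadline - sum of successor durations
Successors: activities 3 through 5 with durations [4, 9, 2]
Sum of successor durations = 15
LF = 30 - 15 = 15

15


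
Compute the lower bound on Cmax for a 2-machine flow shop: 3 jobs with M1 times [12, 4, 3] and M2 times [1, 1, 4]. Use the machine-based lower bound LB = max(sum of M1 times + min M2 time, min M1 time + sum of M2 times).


LB1 = sum(M1 times) + min(M2 times) = 19 + 1 = 20
LB2 = min(M1 times) + sum(M2 times) = 3 + 6 = 9
Lower bound = max(LB1, LB2) = max(20, 9) = 20

20


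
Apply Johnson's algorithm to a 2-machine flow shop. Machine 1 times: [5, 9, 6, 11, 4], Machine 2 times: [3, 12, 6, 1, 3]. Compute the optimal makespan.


Apply Johnson's rule:
  Group 1 (a <= b): [(3, 6, 6), (2, 9, 12)]
  Group 2 (a > b): [(1, 5, 3), (5, 4, 3), (4, 11, 1)]
Optimal job order: [3, 2, 1, 5, 4]
Schedule:
  Job 3: M1 done at 6, M2 done at 12
  Job 2: M1 done at 15, M2 done at 27
  Job 1: M1 done at 20, M2 done at 30
  Job 5: M1 done at 24, M2 done at 33
  Job 4: M1 done at 35, M2 done at 36
Makespan = 36

36


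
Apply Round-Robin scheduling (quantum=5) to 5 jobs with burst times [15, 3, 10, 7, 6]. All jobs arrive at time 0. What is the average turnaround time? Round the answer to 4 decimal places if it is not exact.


Time quantum = 5
Execution trace:
  J1 runs 5 units, time = 5
  J2 runs 3 units, time = 8
  J3 runs 5 units, time = 13
  J4 runs 5 units, time = 18
  J5 runs 5 units, time = 23
  J1 runs 5 units, time = 28
  J3 runs 5 units, time = 33
  J4 runs 2 units, time = 35
  J5 runs 1 units, time = 36
  J1 runs 5 units, time = 41
Finish times: [41, 8, 33, 35, 36]
Average turnaround = 153/5 = 30.6

30.6


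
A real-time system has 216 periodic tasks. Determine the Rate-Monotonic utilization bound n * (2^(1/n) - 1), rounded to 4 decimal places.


Compute 2^(1/216) = 1.0032141691
Subtract 1: 1.0032141691 - 1 = 0.0032141691
Multiply by n: 216 * 0.0032141691 = 0.6942605256
Round to 4 dp: 0.6943

0.6943


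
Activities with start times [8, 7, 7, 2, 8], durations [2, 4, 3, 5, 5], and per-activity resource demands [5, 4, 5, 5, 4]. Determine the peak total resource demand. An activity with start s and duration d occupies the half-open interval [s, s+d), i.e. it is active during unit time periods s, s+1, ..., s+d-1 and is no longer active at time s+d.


Each activity i is active on [start_i, start_i + duration_i).
Compute total resource usage per time slot:
  t=0: active resources = [], total = 0
  t=1: active resources = [], total = 0
  t=2: active resources = [5], total = 5
  t=3: active resources = [5], total = 5
  t=4: active resources = [5], total = 5
  t=5: active resources = [5], total = 5
  t=6: active resources = [5], total = 5
  t=7: active resources = [4, 5], total = 9
  t=8: active resources = [5, 4, 5, 4], total = 18
  t=9: active resources = [5, 4, 5, 4], total = 18
  t=10: active resources = [4, 4], total = 8
  t=11: active resources = [4], total = 4
  t=12: active resources = [4], total = 4
Peak resource demand = 18

18


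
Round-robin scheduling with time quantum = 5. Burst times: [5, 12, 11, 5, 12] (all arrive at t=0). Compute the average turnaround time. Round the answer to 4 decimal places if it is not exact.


Time quantum = 5
Execution trace:
  J1 runs 5 units, time = 5
  J2 runs 5 units, time = 10
  J3 runs 5 units, time = 15
  J4 runs 5 units, time = 20
  J5 runs 5 units, time = 25
  J2 runs 5 units, time = 30
  J3 runs 5 units, time = 35
  J5 runs 5 units, time = 40
  J2 runs 2 units, time = 42
  J3 runs 1 units, time = 43
  J5 runs 2 units, time = 45
Finish times: [5, 42, 43, 20, 45]
Average turnaround = 155/5 = 31.0

31.0


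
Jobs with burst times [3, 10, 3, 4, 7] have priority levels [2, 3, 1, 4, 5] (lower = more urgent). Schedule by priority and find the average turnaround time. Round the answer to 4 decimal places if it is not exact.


Sort by priority (ascending = highest first):
Order: [(1, 3), (2, 3), (3, 10), (4, 4), (5, 7)]
Completion times:
  Priority 1, burst=3, C=3
  Priority 2, burst=3, C=6
  Priority 3, burst=10, C=16
  Priority 4, burst=4, C=20
  Priority 5, burst=7, C=27
Average turnaround = 72/5 = 14.4

14.4


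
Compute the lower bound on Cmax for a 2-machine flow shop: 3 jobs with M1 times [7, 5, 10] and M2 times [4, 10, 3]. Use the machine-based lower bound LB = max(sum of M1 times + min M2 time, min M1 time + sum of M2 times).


LB1 = sum(M1 times) + min(M2 times) = 22 + 3 = 25
LB2 = min(M1 times) + sum(M2 times) = 5 + 17 = 22
Lower bound = max(LB1, LB2) = max(25, 22) = 25

25


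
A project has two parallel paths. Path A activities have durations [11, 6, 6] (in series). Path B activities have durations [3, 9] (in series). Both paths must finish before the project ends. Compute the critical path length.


Path A total = 11 + 6 + 6 = 23
Path B total = 3 + 9 = 12
Critical path = longest path = max(23, 12) = 23

23


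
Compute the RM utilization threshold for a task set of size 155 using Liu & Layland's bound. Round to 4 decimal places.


Compute 2^(1/155) = 1.0044819312
Subtract 1: 1.0044819312 - 1 = 0.0044819312
Multiply by n: 155 * 0.0044819312 = 0.6946993360
Round to 4 dp: 0.6947

0.6947


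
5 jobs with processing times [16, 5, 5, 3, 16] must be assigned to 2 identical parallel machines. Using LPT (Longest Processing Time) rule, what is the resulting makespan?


Sort jobs in decreasing order (LPT): [16, 16, 5, 5, 3]
Assign each job to the least loaded machine:
  Machine 1: jobs [16, 5, 3], load = 24
  Machine 2: jobs [16, 5], load = 21
Makespan = max load = 24

24


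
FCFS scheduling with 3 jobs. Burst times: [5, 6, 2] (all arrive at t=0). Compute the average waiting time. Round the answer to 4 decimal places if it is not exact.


FCFS order (as given): [5, 6, 2]
Waiting times:
  Job 1: wait = 0
  Job 2: wait = 5
  Job 3: wait = 11
Sum of waiting times = 16
Average waiting time = 16/3 = 5.3333

5.3333


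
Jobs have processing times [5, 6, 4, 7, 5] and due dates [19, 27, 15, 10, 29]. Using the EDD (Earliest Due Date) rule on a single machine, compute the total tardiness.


Sort by due date (EDD order): [(7, 10), (4, 15), (5, 19), (6, 27), (5, 29)]
Compute completion times and tardiness:
  Job 1: p=7, d=10, C=7, tardiness=max(0,7-10)=0
  Job 2: p=4, d=15, C=11, tardiness=max(0,11-15)=0
  Job 3: p=5, d=19, C=16, tardiness=max(0,16-19)=0
  Job 4: p=6, d=27, C=22, tardiness=max(0,22-27)=0
  Job 5: p=5, d=29, C=27, tardiness=max(0,27-29)=0
Total tardiness = 0

0


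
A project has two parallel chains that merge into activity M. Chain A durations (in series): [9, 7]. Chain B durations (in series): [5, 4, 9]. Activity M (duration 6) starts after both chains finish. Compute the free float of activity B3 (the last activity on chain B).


ES(B3) = sum of predecessors on chain B = 9
EF(B3) = ES + duration = 9 + 9 = 18
Successor of B3 is M. ES(M) = max(sum(A), sum(B)) = max(16, 18) = 18
Free float = ES(successor) - EF(current) = 18 - 18 = 0

0


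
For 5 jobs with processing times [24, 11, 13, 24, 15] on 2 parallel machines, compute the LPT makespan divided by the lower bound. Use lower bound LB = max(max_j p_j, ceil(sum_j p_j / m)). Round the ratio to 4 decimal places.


LPT order: [24, 24, 15, 13, 11]
Machine loads after assignment: [39, 48]
LPT makespan = 48
Lower bound = max(max_job, ceil(total/2)) = max(24, 44) = 44
Ratio = 48 / 44 = 1.0909

1.0909


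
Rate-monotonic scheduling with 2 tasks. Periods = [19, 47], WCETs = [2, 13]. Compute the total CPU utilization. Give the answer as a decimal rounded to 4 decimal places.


Compute individual utilizations (exact fractions):
  Task 1: C/T = 2/19 (approx. 0.1053)
  Task 2: C/T = 13/47 (approx. 0.2766)
Total utilization U = 2/19 + 13/47 = 341/893
Rounded to 4 decimal places: U = 0.3819
RM (Liu & Layland) bound for 2 tasks = 0.828427; compare with U = 341/893 (approx. 0.381859)
U <= bound, so schedulable by RM sufficient condition.

0.3819


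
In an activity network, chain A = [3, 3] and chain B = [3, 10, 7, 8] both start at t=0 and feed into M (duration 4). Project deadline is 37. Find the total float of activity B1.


Forward pass: ES(B1) = sum of predecessors on chain B = 0
EF = ES + duration = 0 + 3 = 3
Backward pass: LF(M) = deadline = 37; LS(M) = 37 - 4 = 33
LF(B1) = LS(M) - sum(successors on chain B) = 33 - 25 = 8
LS = LF - duration = 8 - 3 = 5
Total float = LS - ES = 5 - 0 = 5

5


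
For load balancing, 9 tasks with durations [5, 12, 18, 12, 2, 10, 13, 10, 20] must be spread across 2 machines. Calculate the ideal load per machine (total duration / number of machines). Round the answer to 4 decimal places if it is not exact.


Total processing time = 5 + 12 + 18 + 12 + 2 + 10 + 13 + 10 + 20 = 102
Number of machines = 2
Ideal balanced load = 102 / 2 = 51.0

51.0


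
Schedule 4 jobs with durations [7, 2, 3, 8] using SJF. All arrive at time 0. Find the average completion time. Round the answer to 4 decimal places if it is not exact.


SJF order (ascending): [2, 3, 7, 8]
Completion times:
  Job 1: burst=2, C=2
  Job 2: burst=3, C=5
  Job 3: burst=7, C=12
  Job 4: burst=8, C=20
Average completion = 39/4 = 9.75

9.75


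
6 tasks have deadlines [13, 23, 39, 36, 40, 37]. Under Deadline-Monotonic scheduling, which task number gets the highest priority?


Sort tasks by relative deadline (ascending):
  Task 1: deadline = 13
  Task 2: deadline = 23
  Task 4: deadline = 36
  Task 6: deadline = 37
  Task 3: deadline = 39
  Task 5: deadline = 40
Priority order (highest first): [1, 2, 4, 6, 3, 5]
Highest priority task = 1

1


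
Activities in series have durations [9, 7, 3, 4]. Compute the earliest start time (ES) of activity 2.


Activity 2 starts after activities 1 through 1 complete.
Predecessor durations: [9]
ES = 9 = 9

9


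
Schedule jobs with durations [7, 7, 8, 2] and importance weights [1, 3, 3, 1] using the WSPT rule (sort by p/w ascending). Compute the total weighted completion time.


Compute p/w ratios and sort ascending (WSPT): [(2, 1), (7, 3), (8, 3), (7, 1)]
Compute weighted completion times:
  Job (p=2,w=1): C=2, w*C=1*2=2
  Job (p=7,w=3): C=9, w*C=3*9=27
  Job (p=8,w=3): C=17, w*C=3*17=51
  Job (p=7,w=1): C=24, w*C=1*24=24
Total weighted completion time = 104

104


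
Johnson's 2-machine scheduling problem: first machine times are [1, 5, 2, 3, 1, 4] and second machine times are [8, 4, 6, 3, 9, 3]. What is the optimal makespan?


Apply Johnson's rule:
  Group 1 (a <= b): [(1, 1, 8), (5, 1, 9), (3, 2, 6), (4, 3, 3)]
  Group 2 (a > b): [(2, 5, 4), (6, 4, 3)]
Optimal job order: [1, 5, 3, 4, 2, 6]
Schedule:
  Job 1: M1 done at 1, M2 done at 9
  Job 5: M1 done at 2, M2 done at 18
  Job 3: M1 done at 4, M2 done at 24
  Job 4: M1 done at 7, M2 done at 27
  Job 2: M1 done at 12, M2 done at 31
  Job 6: M1 done at 16, M2 done at 34
Makespan = 34

34


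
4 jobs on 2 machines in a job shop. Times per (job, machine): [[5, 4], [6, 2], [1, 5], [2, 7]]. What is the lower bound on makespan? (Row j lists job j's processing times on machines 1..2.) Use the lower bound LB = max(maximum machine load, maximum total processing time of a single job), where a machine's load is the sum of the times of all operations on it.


Machine loads:
  Machine 1: 5 + 6 + 1 + 2 = 14
  Machine 2: 4 + 2 + 5 + 7 = 18
Max machine load = 18
Job totals:
  Job 1: 9
  Job 2: 8
  Job 3: 6
  Job 4: 9
Max job total = 9
Lower bound = max(18, 9) = 18

18


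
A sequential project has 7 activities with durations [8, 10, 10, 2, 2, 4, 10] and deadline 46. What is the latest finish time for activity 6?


LF(activity 6) = deadline - sum of successor durations
Successors: activities 7 through 7 with durations [10]
Sum of successor durations = 10
LF = 46 - 10 = 36

36


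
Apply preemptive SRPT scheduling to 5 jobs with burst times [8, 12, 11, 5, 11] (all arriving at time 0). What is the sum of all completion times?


Since all jobs arrive at t=0, SRPT equals SPT ordering.
SPT order: [5, 8, 11, 11, 12]
Completion times:
  Job 1: p=5, C=5
  Job 2: p=8, C=13
  Job 3: p=11, C=24
  Job 4: p=11, C=35
  Job 5: p=12, C=47
Total completion time = 5 + 13 + 24 + 35 + 47 = 124

124


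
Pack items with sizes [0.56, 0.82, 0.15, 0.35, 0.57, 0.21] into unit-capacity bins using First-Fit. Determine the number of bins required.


Place items sequentially using First-Fit:
  Item 0.56 -> new Bin 1
  Item 0.82 -> new Bin 2
  Item 0.15 -> Bin 1 (now 0.71)
  Item 0.35 -> new Bin 3
  Item 0.57 -> Bin 3 (now 0.92)
  Item 0.21 -> Bin 1 (now 0.92)
Total bins used = 3

3


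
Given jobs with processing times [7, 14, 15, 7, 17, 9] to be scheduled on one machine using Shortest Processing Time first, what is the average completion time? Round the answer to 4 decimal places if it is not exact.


Sort jobs by processing time (SPT order): [7, 7, 9, 14, 15, 17]
Compute completion times sequentially:
  Job 1: processing = 7, completes at 7
  Job 2: processing = 7, completes at 14
  Job 3: processing = 9, completes at 23
  Job 4: processing = 14, completes at 37
  Job 5: processing = 15, completes at 52
  Job 6: processing = 17, completes at 69
Sum of completion times = 202
Average completion time = 202/6 = 33.6667

33.6667


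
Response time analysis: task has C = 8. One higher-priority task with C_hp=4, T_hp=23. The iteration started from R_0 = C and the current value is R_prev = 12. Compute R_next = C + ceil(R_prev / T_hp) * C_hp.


R_next = C + ceil(R_prev / T_hp) * C_hp
ceil(12 / 23) = ceil(0.5217) = 1
Interference = 1 * 4 = 4
R_next = 8 + 4 = 12
R_next = R_prev, so the iteration has converged (response time = 12).

12


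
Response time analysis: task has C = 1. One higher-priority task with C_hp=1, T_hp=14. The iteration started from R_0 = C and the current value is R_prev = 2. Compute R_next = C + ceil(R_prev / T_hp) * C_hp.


R_next = C + ceil(R_prev / T_hp) * C_hp
ceil(2 / 14) = ceil(0.1429) = 1
Interference = 1 * 1 = 1
R_next = 1 + 1 = 2
R_next = R_prev, so the iteration has converged (response time = 2).

2


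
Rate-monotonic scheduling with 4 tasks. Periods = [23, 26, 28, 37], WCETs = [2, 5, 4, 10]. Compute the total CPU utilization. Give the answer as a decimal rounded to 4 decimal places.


Compute individual utilizations (exact fractions):
  Task 1: C/T = 2/23 (approx. 0.087)
  Task 2: C/T = 5/26 (approx. 0.1923)
  Task 3: C/T = 4/28 = 1/7 (approx. 0.1429)
  Task 4: C/T = 10/37 (approx. 0.2703)
Total utilization U = 2/23 + 5/26 + 1/7 + 10/37 = 107239/154882
Rounded to 4 decimal places: U = 0.6924
RM (Liu & Layland) bound for 4 tasks = 0.756828; compare with U = 107239/154882 (approx. 0.692392)
U <= bound, so schedulable by RM sufficient condition.

0.6924


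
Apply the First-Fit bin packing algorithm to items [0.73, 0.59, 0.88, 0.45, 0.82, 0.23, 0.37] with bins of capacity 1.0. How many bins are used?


Place items sequentially using First-Fit:
  Item 0.73 -> new Bin 1
  Item 0.59 -> new Bin 2
  Item 0.88 -> new Bin 3
  Item 0.45 -> new Bin 4
  Item 0.82 -> new Bin 5
  Item 0.23 -> Bin 1 (now 0.96)
  Item 0.37 -> Bin 2 (now 0.96)
Total bins used = 5

5


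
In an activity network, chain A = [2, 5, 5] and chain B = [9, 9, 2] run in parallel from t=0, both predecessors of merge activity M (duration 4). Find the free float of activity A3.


ES(A3) = sum of predecessors on chain A = 7
EF(A3) = ES + duration = 7 + 5 = 12
Successor of A3 is M. ES(M) = max(sum(A), sum(B)) = max(12, 20) = 20
Free float = ES(successor) - EF(current) = 20 - 12 = 8

8


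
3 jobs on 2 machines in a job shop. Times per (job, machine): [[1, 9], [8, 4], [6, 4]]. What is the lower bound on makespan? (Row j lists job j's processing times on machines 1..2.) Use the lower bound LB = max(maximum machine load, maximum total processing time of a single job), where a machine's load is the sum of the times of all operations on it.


Machine loads:
  Machine 1: 1 + 8 + 6 = 15
  Machine 2: 9 + 4 + 4 = 17
Max machine load = 17
Job totals:
  Job 1: 10
  Job 2: 12
  Job 3: 10
Max job total = 12
Lower bound = max(17, 12) = 17

17


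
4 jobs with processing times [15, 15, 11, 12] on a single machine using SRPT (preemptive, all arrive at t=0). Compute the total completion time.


Since all jobs arrive at t=0, SRPT equals SPT ordering.
SPT order: [11, 12, 15, 15]
Completion times:
  Job 1: p=11, C=11
  Job 2: p=12, C=23
  Job 3: p=15, C=38
  Job 4: p=15, C=53
Total completion time = 11 + 23 + 38 + 53 = 125

125


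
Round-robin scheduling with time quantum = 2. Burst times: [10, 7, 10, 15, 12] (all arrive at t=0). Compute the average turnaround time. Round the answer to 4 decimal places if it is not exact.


Time quantum = 2
Execution trace:
  J1 runs 2 units, time = 2
  J2 runs 2 units, time = 4
  J3 runs 2 units, time = 6
  J4 runs 2 units, time = 8
  J5 runs 2 units, time = 10
  J1 runs 2 units, time = 12
  J2 runs 2 units, time = 14
  J3 runs 2 units, time = 16
  J4 runs 2 units, time = 18
  J5 runs 2 units, time = 20
  J1 runs 2 units, time = 22
  J2 runs 2 units, time = 24
  J3 runs 2 units, time = 26
  J4 runs 2 units, time = 28
  J5 runs 2 units, time = 30
  J1 runs 2 units, time = 32
  J2 runs 1 units, time = 33
  J3 runs 2 units, time = 35
  J4 runs 2 units, time = 37
  J5 runs 2 units, time = 39
  J1 runs 2 units, time = 41
  J3 runs 2 units, time = 43
  J4 runs 2 units, time = 45
  J5 runs 2 units, time = 47
  J4 runs 2 units, time = 49
  J5 runs 2 units, time = 51
  J4 runs 2 units, time = 53
  J4 runs 1 units, time = 54
Finish times: [41, 33, 43, 54, 51]
Average turnaround = 222/5 = 44.4

44.4


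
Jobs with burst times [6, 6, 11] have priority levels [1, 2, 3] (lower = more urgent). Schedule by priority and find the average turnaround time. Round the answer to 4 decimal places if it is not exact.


Sort by priority (ascending = highest first):
Order: [(1, 6), (2, 6), (3, 11)]
Completion times:
  Priority 1, burst=6, C=6
  Priority 2, burst=6, C=12
  Priority 3, burst=11, C=23
Average turnaround = 41/3 = 13.6667

13.6667


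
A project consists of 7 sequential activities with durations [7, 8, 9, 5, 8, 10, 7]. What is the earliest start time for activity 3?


Activity 3 starts after activities 1 through 2 complete.
Predecessor durations: [7, 8]
ES = 7 + 8 = 15

15


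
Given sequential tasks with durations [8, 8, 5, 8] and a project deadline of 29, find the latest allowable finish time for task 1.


LF(activity 1) = deadline - sum of successor durations
Successors: activities 2 through 4 with durations [8, 5, 8]
Sum of successor durations = 21
LF = 29 - 21 = 8

8


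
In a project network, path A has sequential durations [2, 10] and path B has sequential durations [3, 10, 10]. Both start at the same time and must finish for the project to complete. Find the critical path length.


Path A total = 2 + 10 = 12
Path B total = 3 + 10 + 10 = 23
Critical path = longest path = max(12, 23) = 23

23


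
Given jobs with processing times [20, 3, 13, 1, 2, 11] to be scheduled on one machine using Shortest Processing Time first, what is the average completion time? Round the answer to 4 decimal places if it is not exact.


Sort jobs by processing time (SPT order): [1, 2, 3, 11, 13, 20]
Compute completion times sequentially:
  Job 1: processing = 1, completes at 1
  Job 2: processing = 2, completes at 3
  Job 3: processing = 3, completes at 6
  Job 4: processing = 11, completes at 17
  Job 5: processing = 13, completes at 30
  Job 6: processing = 20, completes at 50
Sum of completion times = 107
Average completion time = 107/6 = 17.8333

17.8333


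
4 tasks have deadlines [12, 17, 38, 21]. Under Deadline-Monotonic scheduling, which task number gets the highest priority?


Sort tasks by relative deadline (ascending):
  Task 1: deadline = 12
  Task 2: deadline = 17
  Task 4: deadline = 21
  Task 3: deadline = 38
Priority order (highest first): [1, 2, 4, 3]
Highest priority task = 1

1


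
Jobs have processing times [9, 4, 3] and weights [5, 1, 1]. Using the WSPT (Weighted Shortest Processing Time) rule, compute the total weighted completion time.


Compute p/w ratios and sort ascending (WSPT): [(9, 5), (3, 1), (4, 1)]
Compute weighted completion times:
  Job (p=9,w=5): C=9, w*C=5*9=45
  Job (p=3,w=1): C=12, w*C=1*12=12
  Job (p=4,w=1): C=16, w*C=1*16=16
Total weighted completion time = 73

73


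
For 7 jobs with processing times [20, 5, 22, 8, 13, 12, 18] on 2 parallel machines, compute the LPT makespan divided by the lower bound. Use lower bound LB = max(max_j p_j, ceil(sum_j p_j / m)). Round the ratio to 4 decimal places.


LPT order: [22, 20, 18, 13, 12, 8, 5]
Machine loads after assignment: [47, 51]
LPT makespan = 51
Lower bound = max(max_job, ceil(total/2)) = max(22, 49) = 49
Ratio = 51 / 49 = 1.0408

1.0408


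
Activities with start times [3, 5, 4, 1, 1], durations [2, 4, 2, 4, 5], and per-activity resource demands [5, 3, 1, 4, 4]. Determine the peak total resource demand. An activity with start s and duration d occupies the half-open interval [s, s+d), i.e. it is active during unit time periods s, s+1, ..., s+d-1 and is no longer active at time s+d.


Each activity i is active on [start_i, start_i + duration_i).
Compute total resource usage per time slot:
  t=0: active resources = [], total = 0
  t=1: active resources = [4, 4], total = 8
  t=2: active resources = [4, 4], total = 8
  t=3: active resources = [5, 4, 4], total = 13
  t=4: active resources = [5, 1, 4, 4], total = 14
  t=5: active resources = [3, 1, 4], total = 8
  t=6: active resources = [3], total = 3
  t=7: active resources = [3], total = 3
  t=8: active resources = [3], total = 3
Peak resource demand = 14

14


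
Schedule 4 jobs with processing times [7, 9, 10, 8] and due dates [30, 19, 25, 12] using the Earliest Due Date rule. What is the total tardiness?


Sort by due date (EDD order): [(8, 12), (9, 19), (10, 25), (7, 30)]
Compute completion times and tardiness:
  Job 1: p=8, d=12, C=8, tardiness=max(0,8-12)=0
  Job 2: p=9, d=19, C=17, tardiness=max(0,17-19)=0
  Job 3: p=10, d=25, C=27, tardiness=max(0,27-25)=2
  Job 4: p=7, d=30, C=34, tardiness=max(0,34-30)=4
Total tardiness = 6

6


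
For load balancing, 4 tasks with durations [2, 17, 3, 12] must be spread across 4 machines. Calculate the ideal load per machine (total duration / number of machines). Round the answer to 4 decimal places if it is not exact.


Total processing time = 2 + 17 + 3 + 12 = 34
Number of machines = 4
Ideal balanced load = 34 / 4 = 8.5

8.5


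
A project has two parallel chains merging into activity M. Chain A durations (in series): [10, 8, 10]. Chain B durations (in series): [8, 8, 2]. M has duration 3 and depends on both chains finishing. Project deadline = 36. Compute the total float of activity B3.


Forward pass: ES(B3) = sum of predecessors on chain B = 16
EF = ES + duration = 16 + 2 = 18
Backward pass: LF(M) = deadline = 36; LS(M) = 36 - 3 = 33
LF(B3) = LS(M) - sum(successors on chain B) = 33 - 0 = 33
LS = LF - duration = 33 - 2 = 31
Total float = LS - ES = 31 - 16 = 15

15


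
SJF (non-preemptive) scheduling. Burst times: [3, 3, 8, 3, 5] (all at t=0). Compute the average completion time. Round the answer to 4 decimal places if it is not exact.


SJF order (ascending): [3, 3, 3, 5, 8]
Completion times:
  Job 1: burst=3, C=3
  Job 2: burst=3, C=6
  Job 3: burst=3, C=9
  Job 4: burst=5, C=14
  Job 5: burst=8, C=22
Average completion = 54/5 = 10.8

10.8


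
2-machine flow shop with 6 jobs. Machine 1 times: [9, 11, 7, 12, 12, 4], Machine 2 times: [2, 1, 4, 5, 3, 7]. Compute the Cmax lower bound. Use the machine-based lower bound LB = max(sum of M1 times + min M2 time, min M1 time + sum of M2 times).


LB1 = sum(M1 times) + min(M2 times) = 55 + 1 = 56
LB2 = min(M1 times) + sum(M2 times) = 4 + 22 = 26
Lower bound = max(LB1, LB2) = max(56, 26) = 56

56


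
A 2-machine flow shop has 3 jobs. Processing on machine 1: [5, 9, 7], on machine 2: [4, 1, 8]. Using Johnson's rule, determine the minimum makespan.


Apply Johnson's rule:
  Group 1 (a <= b): [(3, 7, 8)]
  Group 2 (a > b): [(1, 5, 4), (2, 9, 1)]
Optimal job order: [3, 1, 2]
Schedule:
  Job 3: M1 done at 7, M2 done at 15
  Job 1: M1 done at 12, M2 done at 19
  Job 2: M1 done at 21, M2 done at 22
Makespan = 22

22


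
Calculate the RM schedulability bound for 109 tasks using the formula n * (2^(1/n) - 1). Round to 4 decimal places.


Compute 2^(1/109) = 1.0063794108
Subtract 1: 1.0063794108 - 1 = 0.0063794108
Multiply by n: 109 * 0.0063794108 = 0.6953557772
Round to 4 dp: 0.6954

0.6954


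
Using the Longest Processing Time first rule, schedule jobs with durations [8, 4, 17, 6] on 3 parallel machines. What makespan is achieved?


Sort jobs in decreasing order (LPT): [17, 8, 6, 4]
Assign each job to the least loaded machine:
  Machine 1: jobs [17], load = 17
  Machine 2: jobs [8], load = 8
  Machine 3: jobs [6, 4], load = 10
Makespan = max load = 17

17


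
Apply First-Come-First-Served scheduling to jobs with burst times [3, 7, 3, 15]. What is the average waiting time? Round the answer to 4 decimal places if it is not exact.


FCFS order (as given): [3, 7, 3, 15]
Waiting times:
  Job 1: wait = 0
  Job 2: wait = 3
  Job 3: wait = 10
  Job 4: wait = 13
Sum of waiting times = 26
Average waiting time = 26/4 = 6.5

6.5


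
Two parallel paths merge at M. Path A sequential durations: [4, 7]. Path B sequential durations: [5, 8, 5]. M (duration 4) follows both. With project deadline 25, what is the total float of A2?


Forward pass: ES(A2) = sum of predecessors on chain A = 4
EF = ES + duration = 4 + 7 = 11
Backward pass: LF(M) = deadline = 25; LS(M) = 25 - 4 = 21
LF(A2) = LS(M) - sum(successors on chain A) = 21 - 0 = 21
LS = LF - duration = 21 - 7 = 14
Total float = LS - ES = 14 - 4 = 10

10


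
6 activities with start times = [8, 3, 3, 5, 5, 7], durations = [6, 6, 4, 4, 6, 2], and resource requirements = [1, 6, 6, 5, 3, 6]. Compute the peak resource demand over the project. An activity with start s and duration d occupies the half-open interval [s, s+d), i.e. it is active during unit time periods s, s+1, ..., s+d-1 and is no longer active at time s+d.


Each activity i is active on [start_i, start_i + duration_i).
Compute total resource usage per time slot:
  t=0: active resources = [], total = 0
  t=1: active resources = [], total = 0
  t=2: active resources = [], total = 0
  t=3: active resources = [6, 6], total = 12
  t=4: active resources = [6, 6], total = 12
  t=5: active resources = [6, 6, 5, 3], total = 20
  t=6: active resources = [6, 6, 5, 3], total = 20
  t=7: active resources = [6, 5, 3, 6], total = 20
  t=8: active resources = [1, 6, 5, 3, 6], total = 21
  t=9: active resources = [1, 3], total = 4
  t=10: active resources = [1, 3], total = 4
  t=11: active resources = [1], total = 1
  t=12: active resources = [1], total = 1
  t=13: active resources = [1], total = 1
Peak resource demand = 21

21


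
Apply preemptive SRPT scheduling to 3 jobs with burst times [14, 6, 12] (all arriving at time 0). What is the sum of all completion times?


Since all jobs arrive at t=0, SRPT equals SPT ordering.
SPT order: [6, 12, 14]
Completion times:
  Job 1: p=6, C=6
  Job 2: p=12, C=18
  Job 3: p=14, C=32
Total completion time = 6 + 18 + 32 = 56

56


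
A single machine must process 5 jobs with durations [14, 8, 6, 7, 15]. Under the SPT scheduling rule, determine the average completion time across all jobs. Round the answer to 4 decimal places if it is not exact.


Sort jobs by processing time (SPT order): [6, 7, 8, 14, 15]
Compute completion times sequentially:
  Job 1: processing = 6, completes at 6
  Job 2: processing = 7, completes at 13
  Job 3: processing = 8, completes at 21
  Job 4: processing = 14, completes at 35
  Job 5: processing = 15, completes at 50
Sum of completion times = 125
Average completion time = 125/5 = 25.0

25.0


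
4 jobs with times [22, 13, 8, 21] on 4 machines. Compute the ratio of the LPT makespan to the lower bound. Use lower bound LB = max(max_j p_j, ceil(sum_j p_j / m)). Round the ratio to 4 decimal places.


LPT order: [22, 21, 13, 8]
Machine loads after assignment: [22, 21, 13, 8]
LPT makespan = 22
Lower bound = max(max_job, ceil(total/4)) = max(22, 16) = 22
Ratio = 22 / 22 = 1.0

1.0


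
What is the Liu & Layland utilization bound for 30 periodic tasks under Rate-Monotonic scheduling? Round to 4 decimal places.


Compute 2^(1/30) = 1.0233738920
Subtract 1: 1.0233738920 - 1 = 0.0233738920
Multiply by n: 30 * 0.0233738920 = 0.7012167600
Round to 4 dp: 0.7012

0.7012


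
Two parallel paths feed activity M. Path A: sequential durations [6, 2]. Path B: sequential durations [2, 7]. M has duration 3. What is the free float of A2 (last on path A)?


ES(A2) = sum of predecessors on chain A = 6
EF(A2) = ES + duration = 6 + 2 = 8
Successor of A2 is M. ES(M) = max(sum(A), sum(B)) = max(8, 9) = 9
Free float = ES(successor) - EF(current) = 9 - 8 = 1

1


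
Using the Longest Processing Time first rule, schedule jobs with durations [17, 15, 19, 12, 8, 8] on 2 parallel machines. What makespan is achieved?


Sort jobs in decreasing order (LPT): [19, 17, 15, 12, 8, 8]
Assign each job to the least loaded machine:
  Machine 1: jobs [19, 12, 8], load = 39
  Machine 2: jobs [17, 15, 8], load = 40
Makespan = max load = 40

40


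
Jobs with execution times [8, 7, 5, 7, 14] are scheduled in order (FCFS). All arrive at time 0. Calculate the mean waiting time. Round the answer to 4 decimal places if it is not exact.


FCFS order (as given): [8, 7, 5, 7, 14]
Waiting times:
  Job 1: wait = 0
  Job 2: wait = 8
  Job 3: wait = 15
  Job 4: wait = 20
  Job 5: wait = 27
Sum of waiting times = 70
Average waiting time = 70/5 = 14.0

14.0


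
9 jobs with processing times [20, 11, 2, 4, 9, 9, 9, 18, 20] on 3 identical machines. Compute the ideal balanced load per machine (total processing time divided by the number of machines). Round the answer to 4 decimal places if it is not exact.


Total processing time = 20 + 11 + 2 + 4 + 9 + 9 + 9 + 18 + 20 = 102
Number of machines = 3
Ideal balanced load = 102 / 3 = 34.0

34.0


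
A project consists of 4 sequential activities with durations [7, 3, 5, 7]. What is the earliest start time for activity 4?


Activity 4 starts after activities 1 through 3 complete.
Predecessor durations: [7, 3, 5]
ES = 7 + 3 + 5 = 15

15


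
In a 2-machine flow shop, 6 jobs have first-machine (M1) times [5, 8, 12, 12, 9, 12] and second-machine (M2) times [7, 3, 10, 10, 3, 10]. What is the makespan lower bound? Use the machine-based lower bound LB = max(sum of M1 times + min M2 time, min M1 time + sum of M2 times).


LB1 = sum(M1 times) + min(M2 times) = 58 + 3 = 61
LB2 = min(M1 times) + sum(M2 times) = 5 + 43 = 48
Lower bound = max(LB1, LB2) = max(61, 48) = 61

61


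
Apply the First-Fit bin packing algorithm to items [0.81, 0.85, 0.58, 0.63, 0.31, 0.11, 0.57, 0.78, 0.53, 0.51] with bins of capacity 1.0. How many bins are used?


Place items sequentially using First-Fit:
  Item 0.81 -> new Bin 1
  Item 0.85 -> new Bin 2
  Item 0.58 -> new Bin 3
  Item 0.63 -> new Bin 4
  Item 0.31 -> Bin 3 (now 0.89)
  Item 0.11 -> Bin 1 (now 0.92)
  Item 0.57 -> new Bin 5
  Item 0.78 -> new Bin 6
  Item 0.53 -> new Bin 7
  Item 0.51 -> new Bin 8
Total bins used = 8

8


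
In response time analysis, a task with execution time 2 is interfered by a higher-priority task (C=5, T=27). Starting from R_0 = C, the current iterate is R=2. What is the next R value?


R_next = C + ceil(R_prev / T_hp) * C_hp
ceil(2 / 27) = ceil(0.0741) = 1
Interference = 1 * 5 = 5
R_next = 2 + 5 = 7

7


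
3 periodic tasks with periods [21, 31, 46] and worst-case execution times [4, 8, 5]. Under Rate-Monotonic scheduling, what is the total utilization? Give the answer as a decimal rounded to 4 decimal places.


Compute individual utilizations (exact fractions):
  Task 1: C/T = 4/21 (approx. 0.1905)
  Task 2: C/T = 8/31 (approx. 0.2581)
  Task 3: C/T = 5/46 (approx. 0.1087)
Total utilization U = 4/21 + 8/31 + 5/46 = 16687/29946
Rounded to 4 decimal places: U = 0.5572
RM (Liu & Layland) bound for 3 tasks = 0.779763; compare with U = 16687/29946 (approx. 0.557236)
U <= bound, so schedulable by RM sufficient condition.

0.5572


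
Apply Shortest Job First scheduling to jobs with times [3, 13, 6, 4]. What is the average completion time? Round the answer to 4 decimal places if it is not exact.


SJF order (ascending): [3, 4, 6, 13]
Completion times:
  Job 1: burst=3, C=3
  Job 2: burst=4, C=7
  Job 3: burst=6, C=13
  Job 4: burst=13, C=26
Average completion = 49/4 = 12.25

12.25


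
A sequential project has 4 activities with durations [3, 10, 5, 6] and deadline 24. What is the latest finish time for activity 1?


LF(activity 1) = deadline - sum of successor durations
Successors: activities 2 through 4 with durations [10, 5, 6]
Sum of successor durations = 21
LF = 24 - 21 = 3

3


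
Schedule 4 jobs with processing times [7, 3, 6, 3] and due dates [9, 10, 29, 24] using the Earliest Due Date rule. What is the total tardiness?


Sort by due date (EDD order): [(7, 9), (3, 10), (3, 24), (6, 29)]
Compute completion times and tardiness:
  Job 1: p=7, d=9, C=7, tardiness=max(0,7-9)=0
  Job 2: p=3, d=10, C=10, tardiness=max(0,10-10)=0
  Job 3: p=3, d=24, C=13, tardiness=max(0,13-24)=0
  Job 4: p=6, d=29, C=19, tardiness=max(0,19-29)=0
Total tardiness = 0

0


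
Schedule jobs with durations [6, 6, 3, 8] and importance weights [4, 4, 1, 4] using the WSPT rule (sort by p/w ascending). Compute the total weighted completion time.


Compute p/w ratios and sort ascending (WSPT): [(6, 4), (6, 4), (8, 4), (3, 1)]
Compute weighted completion times:
  Job (p=6,w=4): C=6, w*C=4*6=24
  Job (p=6,w=4): C=12, w*C=4*12=48
  Job (p=8,w=4): C=20, w*C=4*20=80
  Job (p=3,w=1): C=23, w*C=1*23=23
Total weighted completion time = 175

175


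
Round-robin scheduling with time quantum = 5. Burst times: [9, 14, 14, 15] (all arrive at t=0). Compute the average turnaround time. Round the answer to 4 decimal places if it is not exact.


Time quantum = 5
Execution trace:
  J1 runs 5 units, time = 5
  J2 runs 5 units, time = 10
  J3 runs 5 units, time = 15
  J4 runs 5 units, time = 20
  J1 runs 4 units, time = 24
  J2 runs 5 units, time = 29
  J3 runs 5 units, time = 34
  J4 runs 5 units, time = 39
  J2 runs 4 units, time = 43
  J3 runs 4 units, time = 47
  J4 runs 5 units, time = 52
Finish times: [24, 43, 47, 52]
Average turnaround = 166/4 = 41.5

41.5


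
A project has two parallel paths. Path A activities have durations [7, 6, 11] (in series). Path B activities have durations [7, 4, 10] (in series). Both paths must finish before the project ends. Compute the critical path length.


Path A total = 7 + 6 + 11 = 24
Path B total = 7 + 4 + 10 = 21
Critical path = longest path = max(24, 21) = 24

24


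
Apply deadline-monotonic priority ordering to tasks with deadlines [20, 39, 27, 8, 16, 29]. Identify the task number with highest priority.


Sort tasks by relative deadline (ascending):
  Task 4: deadline = 8
  Task 5: deadline = 16
  Task 1: deadline = 20
  Task 3: deadline = 27
  Task 6: deadline = 29
  Task 2: deadline = 39
Priority order (highest first): [4, 5, 1, 3, 6, 2]
Highest priority task = 4

4


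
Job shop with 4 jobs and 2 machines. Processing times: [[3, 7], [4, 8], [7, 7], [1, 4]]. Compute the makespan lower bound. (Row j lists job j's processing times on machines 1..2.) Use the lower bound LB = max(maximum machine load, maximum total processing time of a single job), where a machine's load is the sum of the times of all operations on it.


Machine loads:
  Machine 1: 3 + 4 + 7 + 1 = 15
  Machine 2: 7 + 8 + 7 + 4 = 26
Max machine load = 26
Job totals:
  Job 1: 10
  Job 2: 12
  Job 3: 14
  Job 4: 5
Max job total = 14
Lower bound = max(26, 14) = 26

26
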